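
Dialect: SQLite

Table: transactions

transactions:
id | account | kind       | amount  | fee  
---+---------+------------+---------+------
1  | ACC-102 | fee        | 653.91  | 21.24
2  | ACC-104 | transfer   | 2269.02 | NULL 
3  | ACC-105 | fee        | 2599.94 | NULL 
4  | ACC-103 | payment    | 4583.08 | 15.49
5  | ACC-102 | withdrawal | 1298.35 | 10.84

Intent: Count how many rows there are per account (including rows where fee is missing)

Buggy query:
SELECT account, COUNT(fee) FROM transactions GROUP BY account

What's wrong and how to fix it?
Bug: COUNT(fee) skips NULLs, so groups with missing fee are undercounted

Fix: Use COUNT(*) to count all rows regardless of NULL

Corrected query:
SELECT account, COUNT(*) FROM transactions GROUP BY account

Result:
account | COUNT(*)
--------+---------
ACC-102 | 2       
ACC-103 | 1       
ACC-104 | 1       
ACC-105 | 1       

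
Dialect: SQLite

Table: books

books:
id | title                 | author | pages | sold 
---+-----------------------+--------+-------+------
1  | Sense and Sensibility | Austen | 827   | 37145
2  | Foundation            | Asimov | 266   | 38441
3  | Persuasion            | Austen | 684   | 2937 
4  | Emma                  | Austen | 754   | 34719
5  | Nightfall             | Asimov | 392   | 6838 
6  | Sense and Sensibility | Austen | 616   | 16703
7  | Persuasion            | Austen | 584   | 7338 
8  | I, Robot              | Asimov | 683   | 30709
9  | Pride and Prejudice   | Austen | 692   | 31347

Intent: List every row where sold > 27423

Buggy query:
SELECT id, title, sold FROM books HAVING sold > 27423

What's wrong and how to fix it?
Bug: HAVING filters the output of aggregation, but this query has no GROUP BY and no aggregate functions, so SQLite rejects it (HAVING clause on a non-aggregate query); the condition here is per row

Fix: Replace HAVING with WHERE since the condition applies to individual rows

Corrected query:
SELECT id, title, sold FROM books WHERE sold > 27423

Result:
id | title                 | sold 
---+-----------------------+------
1  | Sense and Sensibility | 37145
2  | Foundation            | 38441
4  | Emma                  | 34719
8  | I, Robot              | 30709
9  | Pride and Prejudice   | 31347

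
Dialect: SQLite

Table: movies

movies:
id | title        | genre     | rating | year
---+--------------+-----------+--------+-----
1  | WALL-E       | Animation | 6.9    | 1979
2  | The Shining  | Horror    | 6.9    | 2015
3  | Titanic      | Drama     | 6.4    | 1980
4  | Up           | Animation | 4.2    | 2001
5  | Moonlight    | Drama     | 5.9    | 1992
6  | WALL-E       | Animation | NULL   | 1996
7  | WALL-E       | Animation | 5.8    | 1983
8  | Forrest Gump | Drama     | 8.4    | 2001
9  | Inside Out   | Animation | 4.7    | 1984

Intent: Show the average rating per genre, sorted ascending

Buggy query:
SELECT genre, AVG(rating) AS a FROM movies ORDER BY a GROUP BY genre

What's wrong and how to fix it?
Bug: ORDER BY appears before GROUP BY; SQL clause order requires GROUP BY first

Fix: Move ORDER BY to the end, after GROUP BY

Corrected query:
SELECT genre, AVG(rating) AS a FROM movies GROUP BY genre ORDER BY a

Result:
genre     | a  
----------+----
Animation | 5.4
Horror    | 6.9
Drama     | 6.9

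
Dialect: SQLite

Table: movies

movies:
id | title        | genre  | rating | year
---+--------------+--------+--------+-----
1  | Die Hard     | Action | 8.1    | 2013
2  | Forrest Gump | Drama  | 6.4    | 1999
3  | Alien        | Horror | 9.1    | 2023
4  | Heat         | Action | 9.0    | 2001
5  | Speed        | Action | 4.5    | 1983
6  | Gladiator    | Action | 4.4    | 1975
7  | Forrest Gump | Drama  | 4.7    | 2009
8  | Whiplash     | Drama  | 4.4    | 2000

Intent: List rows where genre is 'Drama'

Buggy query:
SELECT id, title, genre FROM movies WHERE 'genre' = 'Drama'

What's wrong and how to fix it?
Bug: 'genre' in single quotes is a string literal, not the column; the comparison is literal-vs-literal and never true

Fix: Reference the column as genre without single quotes

Corrected query:
SELECT id, title, genre FROM movies WHERE genre = 'Drama'

Result:
id | title        | genre
---+--------------+------
2  | Forrest Gump | Drama
7  | Forrest Gump | Drama
8  | Whiplash     | Drama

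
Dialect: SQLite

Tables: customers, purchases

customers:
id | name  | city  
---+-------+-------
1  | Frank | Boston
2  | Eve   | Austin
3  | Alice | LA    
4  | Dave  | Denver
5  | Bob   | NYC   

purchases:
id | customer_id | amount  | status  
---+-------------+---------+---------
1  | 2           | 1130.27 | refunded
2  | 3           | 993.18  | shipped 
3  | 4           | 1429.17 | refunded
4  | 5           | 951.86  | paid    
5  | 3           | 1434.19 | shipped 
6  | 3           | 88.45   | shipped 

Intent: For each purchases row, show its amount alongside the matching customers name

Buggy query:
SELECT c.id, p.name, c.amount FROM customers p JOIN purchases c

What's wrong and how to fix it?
Bug: JOIN with no ON clause produces a cartesian product; every purchases row pairs with every customers row

Fix: Add ON c.customer_id = p.id to the JOIN

Corrected query:
SELECT c.id, p.name, c.amount FROM customers p JOIN purchases c ON c.customer_id = p.id

Result:
id | name  | amount 
---+-------+--------
1  | Eve   | 1130.27
2  | Alice | 993.18 
3  | Dave  | 1429.17
4  | Bob   | 951.86 
5  | Alice | 1434.19
6  | Alice | 88.45  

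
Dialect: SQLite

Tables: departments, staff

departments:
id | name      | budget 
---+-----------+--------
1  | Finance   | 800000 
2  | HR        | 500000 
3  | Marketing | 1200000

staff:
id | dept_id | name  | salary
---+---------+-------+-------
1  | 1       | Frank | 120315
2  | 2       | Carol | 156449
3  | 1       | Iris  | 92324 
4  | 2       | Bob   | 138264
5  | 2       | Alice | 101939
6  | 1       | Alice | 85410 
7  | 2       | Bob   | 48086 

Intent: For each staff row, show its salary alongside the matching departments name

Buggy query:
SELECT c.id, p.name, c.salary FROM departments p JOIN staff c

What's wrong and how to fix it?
Bug: JOIN with no ON clause produces a cartesian product; every staff row pairs with every departments row

Fix: Specify the join condition linking the foreign key to the parent id

Corrected query:
SELECT c.id, p.name, c.salary FROM departments p JOIN staff c ON c.dept_id = p.id

Result:
id | name    | salary
---+---------+-------
1  | Finance | 120315
2  | HR      | 156449
3  | Finance | 92324 
4  | HR      | 138264
5  | HR      | 101939
6  | Finance | 85410 
7  | HR      | 48086 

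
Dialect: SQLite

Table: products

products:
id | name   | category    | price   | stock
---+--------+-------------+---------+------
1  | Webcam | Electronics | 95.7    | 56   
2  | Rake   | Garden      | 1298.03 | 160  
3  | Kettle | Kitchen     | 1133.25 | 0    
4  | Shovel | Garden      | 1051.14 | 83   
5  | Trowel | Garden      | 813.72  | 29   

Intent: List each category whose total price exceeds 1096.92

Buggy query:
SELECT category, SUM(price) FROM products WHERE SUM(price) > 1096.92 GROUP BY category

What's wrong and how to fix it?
Bug: WHERE runs before GROUP BY, so aggregates aren't available there

Fix: Use HAVING (which filters groups after aggregation) instead of WHERE

Corrected query:
SELECT category, SUM(price) FROM products GROUP BY category HAVING SUM(price) > 1096.92

Result:
category | SUM(price)
---------+-----------
Garden   | 3162.89   
Kitchen  | 1133.25   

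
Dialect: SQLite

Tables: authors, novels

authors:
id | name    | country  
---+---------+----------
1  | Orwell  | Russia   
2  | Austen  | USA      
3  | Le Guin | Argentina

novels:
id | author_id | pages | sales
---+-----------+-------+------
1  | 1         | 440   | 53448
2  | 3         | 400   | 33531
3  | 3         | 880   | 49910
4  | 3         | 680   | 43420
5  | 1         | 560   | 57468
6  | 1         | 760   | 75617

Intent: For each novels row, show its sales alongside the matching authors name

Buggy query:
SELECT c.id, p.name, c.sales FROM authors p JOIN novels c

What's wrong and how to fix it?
Bug: JOIN with no ON clause produces a cartesian product; every novels row pairs with every authors row

Fix: Specify the join condition linking the foreign key to the parent id

Corrected query:
SELECT c.id, p.name, c.sales FROM authors p JOIN novels c ON c.author_id = p.id

Result:
id | name    | sales
---+---------+------
1  | Orwell  | 53448
2  | Le Guin | 33531
3  | Le Guin | 49910
4  | Le Guin | 43420
5  | Orwell  | 57468
6  | Orwell  | 75617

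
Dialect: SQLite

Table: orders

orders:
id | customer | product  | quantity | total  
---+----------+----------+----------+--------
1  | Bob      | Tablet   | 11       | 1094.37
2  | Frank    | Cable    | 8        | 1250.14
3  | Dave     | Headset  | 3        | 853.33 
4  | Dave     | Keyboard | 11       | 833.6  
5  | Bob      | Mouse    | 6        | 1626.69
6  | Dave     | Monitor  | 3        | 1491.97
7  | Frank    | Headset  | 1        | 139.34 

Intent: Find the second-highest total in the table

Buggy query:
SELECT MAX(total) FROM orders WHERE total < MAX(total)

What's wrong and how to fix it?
Bug: MAX(total) on the right of the comparison is an aggregate-in-WHERE error

Fix: Put the inner MAX in a scalar subquery

Corrected query:
SELECT MAX(total) FROM orders WHERE total < (SELECT MAX(total) FROM orders)

Result:
MAX(total)
----------
1491.97   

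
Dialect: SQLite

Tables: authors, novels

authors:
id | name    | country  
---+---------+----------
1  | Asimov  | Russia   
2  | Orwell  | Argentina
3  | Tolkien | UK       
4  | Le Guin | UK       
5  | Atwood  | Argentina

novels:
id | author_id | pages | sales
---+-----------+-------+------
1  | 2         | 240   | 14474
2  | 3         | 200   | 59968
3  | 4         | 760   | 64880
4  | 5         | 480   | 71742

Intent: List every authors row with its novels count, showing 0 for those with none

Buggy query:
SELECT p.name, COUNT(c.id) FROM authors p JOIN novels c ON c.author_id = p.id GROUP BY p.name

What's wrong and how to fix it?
Bug: INNER JOIN drops authors rows that have no matching novels rows

Fix: Use LEFT JOIN so parents without children still appear (COUNT(c.id) gives 0)

Corrected query:
SELECT p.name, COUNT(c.id) FROM authors p LEFT JOIN novels c ON c.author_id = p.id GROUP BY p.name

Result:
name    | COUNT(c.id)
--------+------------
Asimov  | 0          
Atwood  | 1          
Le Guin | 1          
Orwell  | 1          
Tolkien | 1          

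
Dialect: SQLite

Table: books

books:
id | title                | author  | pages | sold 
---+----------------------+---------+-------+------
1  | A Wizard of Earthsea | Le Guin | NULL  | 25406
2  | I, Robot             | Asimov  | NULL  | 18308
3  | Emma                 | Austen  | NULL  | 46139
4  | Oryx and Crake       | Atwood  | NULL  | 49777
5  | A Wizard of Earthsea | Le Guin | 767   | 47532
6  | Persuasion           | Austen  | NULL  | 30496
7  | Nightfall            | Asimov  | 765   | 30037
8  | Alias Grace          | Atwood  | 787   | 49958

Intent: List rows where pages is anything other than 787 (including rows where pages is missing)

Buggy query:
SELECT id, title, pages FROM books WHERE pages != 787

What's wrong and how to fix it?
Bug: 'pages != 787' is unknown when pages is NULL, so NULL rows are silently excluded

Fix: Handle NULL separately with IS NULL alongside the inequality

Corrected query:
SELECT id, title, pages FROM books WHERE pages != 787 OR pages IS NULL

Result:
id | title                | pages
---+----------------------+------
1  | A Wizard of Earthsea | NULL 
2  | I, Robot             | NULL 
3  | Emma                 | NULL 
4  | Oryx and Crake       | NULL 
5  | A Wizard of Earthsea | 767  
6  | Persuasion           | NULL 
7  | Nightfall            | 765  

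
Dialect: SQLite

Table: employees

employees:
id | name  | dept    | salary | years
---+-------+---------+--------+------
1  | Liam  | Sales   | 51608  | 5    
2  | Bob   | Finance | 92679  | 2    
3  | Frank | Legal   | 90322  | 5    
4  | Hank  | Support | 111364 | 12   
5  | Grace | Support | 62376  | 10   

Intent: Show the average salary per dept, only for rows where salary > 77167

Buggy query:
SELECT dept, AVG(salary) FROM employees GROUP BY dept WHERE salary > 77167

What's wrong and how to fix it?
Bug: WHERE cannot follow GROUP BY

Fix: Move the WHERE clause before GROUP BY

Corrected query:
SELECT dept, AVG(salary) FROM employees WHERE salary > 77167 GROUP BY dept

Result:
dept    | AVG(salary)
--------+------------
Finance | 92679      
Legal   | 90322      
Support | 111364     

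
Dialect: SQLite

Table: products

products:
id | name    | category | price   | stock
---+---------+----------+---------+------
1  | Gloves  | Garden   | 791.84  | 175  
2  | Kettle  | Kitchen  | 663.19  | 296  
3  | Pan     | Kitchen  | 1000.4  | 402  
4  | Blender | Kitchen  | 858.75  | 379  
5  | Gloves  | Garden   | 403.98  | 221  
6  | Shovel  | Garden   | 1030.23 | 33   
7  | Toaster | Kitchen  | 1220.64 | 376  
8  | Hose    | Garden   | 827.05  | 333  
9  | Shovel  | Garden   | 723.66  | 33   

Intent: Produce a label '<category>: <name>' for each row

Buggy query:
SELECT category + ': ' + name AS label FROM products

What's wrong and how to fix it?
Bug: SQLite uses || for string concatenation; + coerces text to numbers (yielding 0)

Fix: Use the || operator for string concatenation

Corrected query:
SELECT category || ': ' || name AS label FROM products

Result:
label           
----------------
Garden: Gloves  
Kitchen: Kettle 
Kitchen: Pan    
Kitchen: Blender
Garden: Gloves  
Garden: Shovel  
Kitchen: Toaster
Garden: Hose    
Garden: Shovel  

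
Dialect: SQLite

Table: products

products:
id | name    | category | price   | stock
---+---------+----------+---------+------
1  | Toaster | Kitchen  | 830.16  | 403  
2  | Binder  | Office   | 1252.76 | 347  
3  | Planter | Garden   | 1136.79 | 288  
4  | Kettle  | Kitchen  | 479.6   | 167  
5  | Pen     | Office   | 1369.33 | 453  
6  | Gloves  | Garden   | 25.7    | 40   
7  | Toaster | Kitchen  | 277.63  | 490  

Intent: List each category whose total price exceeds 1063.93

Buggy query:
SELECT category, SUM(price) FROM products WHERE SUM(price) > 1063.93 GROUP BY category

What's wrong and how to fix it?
Bug: Aggregate functions cannot appear in a WHERE clause

Fix: Move the aggregate condition to a HAVING clause

Corrected query:
SELECT category, SUM(price) FROM products GROUP BY category HAVING SUM(price) > 1063.93

Result:
category | SUM(price)
---------+-----------
Garden   | 1162.49   
Kitchen  | 1587.39   
Office   | 2622.09   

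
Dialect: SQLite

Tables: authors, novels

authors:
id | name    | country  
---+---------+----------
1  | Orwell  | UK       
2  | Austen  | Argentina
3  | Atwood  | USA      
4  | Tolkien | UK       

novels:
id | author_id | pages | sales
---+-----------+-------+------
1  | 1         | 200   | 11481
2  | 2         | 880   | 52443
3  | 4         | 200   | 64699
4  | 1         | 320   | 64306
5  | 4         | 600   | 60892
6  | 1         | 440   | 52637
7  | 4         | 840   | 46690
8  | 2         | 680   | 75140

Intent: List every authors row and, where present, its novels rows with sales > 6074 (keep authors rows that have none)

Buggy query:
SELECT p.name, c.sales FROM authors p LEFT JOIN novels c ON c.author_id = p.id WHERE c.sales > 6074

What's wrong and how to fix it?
Bug: A WHERE condition on the right-hand table after LEFT JOIN drops unmatched parents

Fix: Move the right-table condition into the ON clause so unmatched parents are kept

Corrected query:
SELECT p.name, c.sales FROM authors p LEFT JOIN novels c ON c.author_id = p.id AND c.sales > 6074

Result:
name    | sales
--------+------
Orwell  | 11481
Orwell  | 52637
Orwell  | 64306
Austen  | 52443
Austen  | 75140
Atwood  | NULL 
Tolkien | 46690
Tolkien | 60892
Tolkien | 64699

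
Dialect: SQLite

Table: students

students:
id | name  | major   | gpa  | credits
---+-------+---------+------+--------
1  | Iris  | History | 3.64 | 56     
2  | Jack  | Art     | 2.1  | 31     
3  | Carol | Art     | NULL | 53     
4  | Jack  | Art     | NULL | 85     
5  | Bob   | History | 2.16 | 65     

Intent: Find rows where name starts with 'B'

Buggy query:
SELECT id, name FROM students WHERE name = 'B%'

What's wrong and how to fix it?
Bug: '=' compares the literal string including the % character; pattern matching needs LIKE

Fix: Use LIKE for wildcard pattern matching

Corrected query:
SELECT id, name FROM students WHERE name LIKE 'B%'

Result:
id | name
---+-----
5  | Bob 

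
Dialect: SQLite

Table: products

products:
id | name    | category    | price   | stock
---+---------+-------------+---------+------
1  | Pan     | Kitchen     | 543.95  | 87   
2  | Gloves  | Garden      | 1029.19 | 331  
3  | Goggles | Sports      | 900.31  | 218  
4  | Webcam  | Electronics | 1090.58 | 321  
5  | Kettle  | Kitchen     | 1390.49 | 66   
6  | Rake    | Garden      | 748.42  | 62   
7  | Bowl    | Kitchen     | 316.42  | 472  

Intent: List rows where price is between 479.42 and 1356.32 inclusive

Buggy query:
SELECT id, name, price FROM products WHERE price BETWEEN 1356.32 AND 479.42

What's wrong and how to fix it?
Bug: The bounds are reversed; BETWEEN a AND b requires a <= b to match anything

Fix: Write BETWEEN 479.42 AND 1356.32

Corrected query:
SELECT id, name, price FROM products WHERE price BETWEEN 479.42 AND 1356.32

Result:
id | name    | price  
---+---------+--------
1  | Pan     | 543.95 
2  | Gloves  | 1029.19
3  | Goggles | 900.31 
4  | Webcam  | 1090.58
6  | Rake    | 748.42 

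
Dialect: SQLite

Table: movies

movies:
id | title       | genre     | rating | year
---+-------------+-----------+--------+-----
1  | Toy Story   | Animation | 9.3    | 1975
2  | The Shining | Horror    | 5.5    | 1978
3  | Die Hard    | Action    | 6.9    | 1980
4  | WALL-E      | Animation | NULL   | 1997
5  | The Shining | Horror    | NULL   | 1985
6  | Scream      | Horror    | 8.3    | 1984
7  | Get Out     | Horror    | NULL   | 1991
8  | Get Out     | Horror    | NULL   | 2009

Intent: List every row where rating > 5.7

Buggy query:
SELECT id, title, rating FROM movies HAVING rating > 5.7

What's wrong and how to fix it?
Bug: This is a non-aggregate query (no GROUP BY, no aggregates), so in SQLite the HAVING clause is invalid here; a row-level condition belongs in WHERE

Fix: Use WHERE for row-level filtering

Corrected query:
SELECT id, title, rating FROM movies WHERE rating > 5.7

Result:
id | title     | rating
---+-----------+-------
1  | Toy Story | 9.3   
3  | Die Hard  | 6.9   
6  | Scream    | 8.3   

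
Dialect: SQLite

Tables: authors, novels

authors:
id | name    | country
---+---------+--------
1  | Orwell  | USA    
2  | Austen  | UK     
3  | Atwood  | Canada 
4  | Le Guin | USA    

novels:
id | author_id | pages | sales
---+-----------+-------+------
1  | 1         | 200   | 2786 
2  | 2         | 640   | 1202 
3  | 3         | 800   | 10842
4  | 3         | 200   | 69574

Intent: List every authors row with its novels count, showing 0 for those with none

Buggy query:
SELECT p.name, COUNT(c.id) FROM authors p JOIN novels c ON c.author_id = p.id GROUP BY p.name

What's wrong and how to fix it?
Bug: An inner join excludes parents with zero children

Fix: Switch to LEFT JOIN to retain unmatched parent rows

Corrected query:
SELECT p.name, COUNT(c.id) FROM authors p LEFT JOIN novels c ON c.author_id = p.id GROUP BY p.name

Result:
name    | COUNT(c.id)
--------+------------
Atwood  | 2          
Austen  | 1          
Le Guin | 0          
Orwell  | 1          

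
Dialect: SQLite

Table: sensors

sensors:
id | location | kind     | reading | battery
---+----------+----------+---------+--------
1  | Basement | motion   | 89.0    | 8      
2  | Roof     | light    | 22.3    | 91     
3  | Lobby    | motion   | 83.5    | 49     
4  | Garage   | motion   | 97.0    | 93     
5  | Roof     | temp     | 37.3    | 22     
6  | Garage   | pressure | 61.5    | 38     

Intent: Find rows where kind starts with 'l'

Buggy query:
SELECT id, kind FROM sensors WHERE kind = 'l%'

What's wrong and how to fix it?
Bug: Wildcards only work with LIKE; '=' treats '%' as a literal character

Fix: Replace '=' with LIKE so 'l%' is treated as a pattern

Corrected query:
SELECT id, kind FROM sensors WHERE kind LIKE 'l%'

Result:
id | kind 
---+------
2  | light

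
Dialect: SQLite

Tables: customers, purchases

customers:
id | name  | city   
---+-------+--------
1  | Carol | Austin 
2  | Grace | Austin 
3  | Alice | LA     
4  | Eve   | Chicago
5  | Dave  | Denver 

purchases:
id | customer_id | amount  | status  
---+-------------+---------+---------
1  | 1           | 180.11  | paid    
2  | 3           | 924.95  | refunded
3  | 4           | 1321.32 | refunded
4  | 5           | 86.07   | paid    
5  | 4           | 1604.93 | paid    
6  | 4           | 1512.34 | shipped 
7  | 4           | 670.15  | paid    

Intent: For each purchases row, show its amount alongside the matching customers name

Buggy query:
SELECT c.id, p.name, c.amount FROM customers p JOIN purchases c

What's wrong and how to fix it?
Bug: JOIN with no ON clause produces a cartesian product; every purchases row pairs with every customers row

Fix: Add ON c.customer_id = p.id to the JOIN

Corrected query:
SELECT c.id, p.name, c.amount FROM customers p JOIN purchases c ON c.customer_id = p.id

Result:
id | name  | amount 
---+-------+--------
1  | Carol | 180.11 
2  | Alice | 924.95 
3  | Eve   | 1321.32
4  | Dave  | 86.07  
5  | Eve   | 1604.93
6  | Eve   | 1512.34
7  | Eve   | 670.15 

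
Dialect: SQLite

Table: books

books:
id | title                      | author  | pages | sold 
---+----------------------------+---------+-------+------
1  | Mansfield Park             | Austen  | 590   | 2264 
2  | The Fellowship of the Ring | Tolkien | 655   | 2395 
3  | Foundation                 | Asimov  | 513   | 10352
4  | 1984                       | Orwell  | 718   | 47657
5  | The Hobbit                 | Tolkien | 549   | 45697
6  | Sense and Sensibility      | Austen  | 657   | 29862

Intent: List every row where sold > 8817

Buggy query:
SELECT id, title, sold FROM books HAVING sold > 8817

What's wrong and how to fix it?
Bug: HAVING filters the output of aggregation, but this query has no GROUP BY and no aggregate functions, so SQLite rejects it (HAVING clause on a non-aggregate query); the condition here is per row

Fix: Replace HAVING with WHERE since the condition applies to individual rows

Corrected query:
SELECT id, title, sold FROM books WHERE sold > 8817

Result:
id | title                 | sold 
---+-----------------------+------
3  | Foundation            | 10352
4  | 1984                  | 47657
5  | The Hobbit            | 45697
6  | Sense and Sensibility | 29862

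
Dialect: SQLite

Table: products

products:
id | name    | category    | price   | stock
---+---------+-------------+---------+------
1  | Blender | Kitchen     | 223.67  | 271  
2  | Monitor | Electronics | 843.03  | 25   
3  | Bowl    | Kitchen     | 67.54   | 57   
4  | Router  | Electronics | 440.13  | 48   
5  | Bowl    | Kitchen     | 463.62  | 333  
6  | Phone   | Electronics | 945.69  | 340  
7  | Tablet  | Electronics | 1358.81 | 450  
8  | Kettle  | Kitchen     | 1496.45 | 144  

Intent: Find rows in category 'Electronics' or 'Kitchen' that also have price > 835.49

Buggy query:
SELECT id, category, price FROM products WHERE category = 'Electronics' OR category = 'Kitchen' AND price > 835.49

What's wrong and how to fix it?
Bug: AND binds tighter than OR, so this parses as category = 'Electronics' OR (category = 'Kitchen' AND price > 835.49)

Fix: Add parentheses around the OR so the AND applies to both alternatives

Corrected query:
SELECT id, category, price FROM products WHERE (category = 'Electronics' OR category = 'Kitchen') AND price > 835.49

Result:
id | category    | price  
---+-------------+--------
2  | Electronics | 843.03 
6  | Electronics | 945.69 
7  | Electronics | 1358.81
8  | Kitchen     | 1496.45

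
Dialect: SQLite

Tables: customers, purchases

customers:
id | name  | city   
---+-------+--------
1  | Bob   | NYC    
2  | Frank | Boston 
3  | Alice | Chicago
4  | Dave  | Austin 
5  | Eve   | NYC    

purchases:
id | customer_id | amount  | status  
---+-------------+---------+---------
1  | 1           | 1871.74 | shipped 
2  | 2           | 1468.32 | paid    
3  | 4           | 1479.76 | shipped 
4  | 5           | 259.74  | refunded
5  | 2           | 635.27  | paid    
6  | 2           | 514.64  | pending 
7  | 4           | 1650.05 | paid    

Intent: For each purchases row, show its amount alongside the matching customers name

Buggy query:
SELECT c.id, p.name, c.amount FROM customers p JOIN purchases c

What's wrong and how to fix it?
Bug: JOIN with no ON clause produces a cartesian product; every purchases row pairs with every customers row

Fix: Specify the join condition linking the foreign key to the parent id

Corrected query:
SELECT c.id, p.name, c.amount FROM customers p JOIN purchases c ON c.customer_id = p.id

Result:
id | name  | amount 
---+-------+--------
1  | Bob   | 1871.74
2  | Frank | 1468.32
3  | Dave  | 1479.76
4  | Eve   | 259.74 
5  | Frank | 635.27 
6  | Frank | 514.64 
7  | Dave  | 1650.05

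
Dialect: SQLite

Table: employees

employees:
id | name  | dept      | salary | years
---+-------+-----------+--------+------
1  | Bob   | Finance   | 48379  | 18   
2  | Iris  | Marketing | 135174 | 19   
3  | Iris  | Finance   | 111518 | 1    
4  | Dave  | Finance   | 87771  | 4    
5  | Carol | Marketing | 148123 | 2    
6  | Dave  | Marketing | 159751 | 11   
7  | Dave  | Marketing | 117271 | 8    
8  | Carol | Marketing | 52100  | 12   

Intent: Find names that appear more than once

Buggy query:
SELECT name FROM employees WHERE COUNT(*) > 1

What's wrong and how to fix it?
Bug: WHERE can't reference COUNT(*); aggregates are computed after WHERE

Fix: Group first, then use HAVING for the count condition

Corrected query:
SELECT name FROM employees GROUP BY name HAVING COUNT(*) > 1

Result:
name 
-----
Carol
Dave 
Iris 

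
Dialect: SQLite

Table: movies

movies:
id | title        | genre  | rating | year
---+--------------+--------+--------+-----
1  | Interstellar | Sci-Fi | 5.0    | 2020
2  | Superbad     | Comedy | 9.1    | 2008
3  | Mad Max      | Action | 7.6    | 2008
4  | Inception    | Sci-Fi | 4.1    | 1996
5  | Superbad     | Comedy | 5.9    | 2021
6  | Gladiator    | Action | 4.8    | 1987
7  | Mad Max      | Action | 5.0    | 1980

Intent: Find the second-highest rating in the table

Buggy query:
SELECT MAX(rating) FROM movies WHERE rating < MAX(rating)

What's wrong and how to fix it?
Bug: MAX(rating) on the right of the comparison is an aggregate-in-WHERE error

Fix: Put the inner MAX in a scalar subquery

Corrected query:
SELECT MAX(rating) FROM movies WHERE rating < (SELECT MAX(rating) FROM movies)

Result:
MAX(rating)
-----------
7.6        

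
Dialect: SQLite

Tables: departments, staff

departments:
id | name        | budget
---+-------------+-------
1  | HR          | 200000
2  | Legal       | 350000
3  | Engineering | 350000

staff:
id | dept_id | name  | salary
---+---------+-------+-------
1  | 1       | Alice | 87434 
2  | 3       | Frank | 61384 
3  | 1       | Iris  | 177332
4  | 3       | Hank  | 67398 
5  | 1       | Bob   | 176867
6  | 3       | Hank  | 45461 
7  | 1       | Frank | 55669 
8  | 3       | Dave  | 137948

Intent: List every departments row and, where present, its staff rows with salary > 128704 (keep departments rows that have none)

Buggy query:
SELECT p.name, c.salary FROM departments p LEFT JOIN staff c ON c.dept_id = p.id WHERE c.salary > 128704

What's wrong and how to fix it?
Bug: Filtering c.salary in WHERE discards the NULL rows produced by LEFT JOIN, turning it into an inner join

Fix: Put 'c.salary > 128704' in the JOIN's ON clause instead of WHERE

Corrected query:
SELECT p.name, c.salary FROM departments p LEFT JOIN staff c ON c.dept_id = p.id AND c.salary > 128704

Result:
name        | salary
------------+-------
HR          | 176867
HR          | 177332
Legal       | NULL  
Engineering | 137948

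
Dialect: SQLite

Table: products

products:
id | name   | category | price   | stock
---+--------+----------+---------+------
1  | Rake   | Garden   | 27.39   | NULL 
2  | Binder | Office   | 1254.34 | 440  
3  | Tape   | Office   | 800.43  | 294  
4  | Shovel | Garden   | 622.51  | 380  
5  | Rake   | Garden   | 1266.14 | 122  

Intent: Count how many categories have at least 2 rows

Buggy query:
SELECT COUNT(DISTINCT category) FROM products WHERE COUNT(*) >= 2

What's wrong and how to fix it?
Bug: WHERE filters individual rows, not groups, so a group-level COUNT is invalid there

Fix: Use a subquery that GROUPs and filters with HAVING, then count its rows

Corrected query:
SELECT COUNT(*) FROM (SELECT category FROM products GROUP BY category HAVING COUNT(*) >= 2)

Result:
COUNT(*)
--------
2       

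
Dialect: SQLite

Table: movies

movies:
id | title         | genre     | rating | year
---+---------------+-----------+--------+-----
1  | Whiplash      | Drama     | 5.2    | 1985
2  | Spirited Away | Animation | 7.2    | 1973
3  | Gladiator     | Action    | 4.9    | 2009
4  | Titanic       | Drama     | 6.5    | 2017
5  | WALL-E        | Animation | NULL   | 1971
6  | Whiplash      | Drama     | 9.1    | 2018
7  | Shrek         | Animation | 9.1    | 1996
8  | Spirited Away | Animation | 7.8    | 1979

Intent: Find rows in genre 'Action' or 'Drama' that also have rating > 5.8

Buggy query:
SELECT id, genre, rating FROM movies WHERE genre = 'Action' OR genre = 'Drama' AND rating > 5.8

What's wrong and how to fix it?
Bug: AND binds tighter than OR, so this parses as genre = 'Action' OR (genre = 'Drama' AND rating > 5.8)

Fix: Add parentheses around the OR so the AND applies to both alternatives

Corrected query:
SELECT id, genre, rating FROM movies WHERE (genre = 'Action' OR genre = 'Drama') AND rating > 5.8

Result:
id | genre | rating
---+-------+-------
4  | Drama | 6.5   
6  | Drama | 9.1   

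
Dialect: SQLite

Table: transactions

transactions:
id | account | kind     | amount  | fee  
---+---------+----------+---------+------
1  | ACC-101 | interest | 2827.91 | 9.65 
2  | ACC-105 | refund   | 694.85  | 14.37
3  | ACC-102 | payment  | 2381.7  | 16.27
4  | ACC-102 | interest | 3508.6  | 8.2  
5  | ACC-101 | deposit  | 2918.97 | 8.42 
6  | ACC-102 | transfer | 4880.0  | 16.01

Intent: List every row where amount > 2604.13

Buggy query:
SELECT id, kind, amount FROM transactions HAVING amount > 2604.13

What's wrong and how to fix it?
Bug: This is a non-aggregate query (no GROUP BY, no aggregates), so in SQLite the HAVING clause is invalid here; a row-level condition belongs in WHERE

Fix: Replace HAVING with WHERE since the condition applies to individual rows

Corrected query:
SELECT id, kind, amount FROM transactions WHERE amount > 2604.13

Result:
id | kind     | amount 
---+----------+--------
1  | interest | 2827.91
4  | interest | 3508.6 
5  | deposit  | 2918.97
6  | transfer | 4880   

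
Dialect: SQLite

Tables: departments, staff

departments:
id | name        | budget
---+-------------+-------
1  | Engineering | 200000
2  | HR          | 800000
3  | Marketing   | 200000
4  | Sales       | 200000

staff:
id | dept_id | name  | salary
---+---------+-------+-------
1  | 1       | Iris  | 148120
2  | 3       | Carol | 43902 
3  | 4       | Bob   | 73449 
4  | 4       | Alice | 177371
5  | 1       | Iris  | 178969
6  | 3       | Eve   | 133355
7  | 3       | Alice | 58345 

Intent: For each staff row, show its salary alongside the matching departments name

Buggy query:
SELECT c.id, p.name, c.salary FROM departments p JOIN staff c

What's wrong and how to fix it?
Bug: Missing join condition: each staff row is matched to all departments rows instead of just its own

Fix: Specify the join condition linking the foreign key to the parent id

Corrected query:
SELECT c.id, p.name, c.salary FROM departments p JOIN staff c ON c.dept_id = p.id

Result:
id | name        | salary
---+-------------+-------
1  | Engineering | 148120
2  | Marketing   | 43902 
3  | Sales       | 73449 
4  | Sales       | 177371
5  | Engineering | 178969
6  | Marketing   | 133355
7  | Marketing   | 58345 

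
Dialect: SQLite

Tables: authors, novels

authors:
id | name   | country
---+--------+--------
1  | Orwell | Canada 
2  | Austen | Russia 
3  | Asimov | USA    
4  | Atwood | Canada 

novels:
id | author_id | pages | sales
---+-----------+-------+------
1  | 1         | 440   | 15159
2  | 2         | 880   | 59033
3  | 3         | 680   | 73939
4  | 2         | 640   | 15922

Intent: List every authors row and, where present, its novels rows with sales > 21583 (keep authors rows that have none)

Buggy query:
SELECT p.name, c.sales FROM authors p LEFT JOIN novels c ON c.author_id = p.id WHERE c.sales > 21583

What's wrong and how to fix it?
Bug: A WHERE condition on the right-hand table after LEFT JOIN drops unmatched parents

Fix: Put 'c.sales > 21583' in the JOIN's ON clause instead of WHERE

Corrected query:
SELECT p.name, c.sales FROM authors p LEFT JOIN novels c ON c.author_id = p.id AND c.sales > 21583

Result:
name   | sales
-------+------
Orwell | NULL 
Austen | 59033
Asimov | 73939
Atwood | NULL 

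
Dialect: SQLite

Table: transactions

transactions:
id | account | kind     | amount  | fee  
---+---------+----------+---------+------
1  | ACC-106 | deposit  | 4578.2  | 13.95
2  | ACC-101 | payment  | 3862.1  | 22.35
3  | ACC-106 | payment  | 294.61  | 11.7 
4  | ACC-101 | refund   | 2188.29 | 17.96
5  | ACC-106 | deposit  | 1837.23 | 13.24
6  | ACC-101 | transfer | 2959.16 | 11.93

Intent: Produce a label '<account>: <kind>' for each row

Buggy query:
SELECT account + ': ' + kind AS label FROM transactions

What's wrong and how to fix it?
Bug: '+' is numeric addition; on text columns SQLite converts them to 0 instead of concatenating

Fix: Use the || operator for string concatenation

Corrected query:
SELECT account || ': ' || kind AS label FROM transactions

Result:
label            
-----------------
ACC-106: deposit 
ACC-101: payment 
ACC-106: payment 
ACC-101: refund  
ACC-106: deposit 
ACC-101: transfer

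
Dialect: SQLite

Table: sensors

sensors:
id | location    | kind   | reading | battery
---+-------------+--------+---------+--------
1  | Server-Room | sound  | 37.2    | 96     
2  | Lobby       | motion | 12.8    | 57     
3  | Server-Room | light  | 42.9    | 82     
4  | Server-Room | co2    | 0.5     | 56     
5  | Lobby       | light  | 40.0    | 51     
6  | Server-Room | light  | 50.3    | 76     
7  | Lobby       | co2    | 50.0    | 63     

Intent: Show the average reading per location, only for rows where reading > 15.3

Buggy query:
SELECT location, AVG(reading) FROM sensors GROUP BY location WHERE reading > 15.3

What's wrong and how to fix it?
Bug: Row-level WHERE must come before GROUP BY in the clause order

Fix: Move the WHERE clause before GROUP BY

Corrected query:
SELECT location, AVG(reading) FROM sensors WHERE reading > 15.3 GROUP BY location

Result:
location    | AVG(reading)
------------+-------------
Lobby       | 45          
Server-Room | 43.466667   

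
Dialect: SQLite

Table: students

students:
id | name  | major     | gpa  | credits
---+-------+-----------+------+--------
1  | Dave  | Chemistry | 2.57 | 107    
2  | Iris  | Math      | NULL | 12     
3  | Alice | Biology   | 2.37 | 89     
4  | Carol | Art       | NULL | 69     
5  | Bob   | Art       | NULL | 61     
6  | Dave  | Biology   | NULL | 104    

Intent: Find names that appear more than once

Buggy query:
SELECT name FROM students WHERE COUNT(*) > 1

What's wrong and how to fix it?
Bug: WHERE can't reference COUNT(*); aggregates are computed after WHERE

Fix: Group first, then use HAVING for the count condition

Corrected query:
SELECT name FROM students GROUP BY name HAVING COUNT(*) > 1

Result:
name
----
Dave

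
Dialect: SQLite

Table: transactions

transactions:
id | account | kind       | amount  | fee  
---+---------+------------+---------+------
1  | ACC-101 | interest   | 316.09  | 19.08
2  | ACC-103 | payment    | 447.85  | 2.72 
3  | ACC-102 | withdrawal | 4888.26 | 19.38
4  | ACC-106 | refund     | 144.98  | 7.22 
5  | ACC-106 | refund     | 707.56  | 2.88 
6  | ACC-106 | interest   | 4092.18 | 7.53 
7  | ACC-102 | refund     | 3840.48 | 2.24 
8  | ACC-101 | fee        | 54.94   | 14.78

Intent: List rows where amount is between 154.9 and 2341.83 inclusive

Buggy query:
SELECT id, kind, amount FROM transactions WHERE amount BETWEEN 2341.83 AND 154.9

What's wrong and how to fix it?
Bug: The bounds are reversed; BETWEEN a AND b requires a <= b to match anything

Fix: Swap the bounds so the smaller value comes first

Corrected query:
SELECT id, kind, amount FROM transactions WHERE amount BETWEEN 154.9 AND 2341.83

Result:
id | kind     | amount
---+----------+-------
1  | interest | 316.09
2  | payment  | 447.85
5  | refund   | 707.56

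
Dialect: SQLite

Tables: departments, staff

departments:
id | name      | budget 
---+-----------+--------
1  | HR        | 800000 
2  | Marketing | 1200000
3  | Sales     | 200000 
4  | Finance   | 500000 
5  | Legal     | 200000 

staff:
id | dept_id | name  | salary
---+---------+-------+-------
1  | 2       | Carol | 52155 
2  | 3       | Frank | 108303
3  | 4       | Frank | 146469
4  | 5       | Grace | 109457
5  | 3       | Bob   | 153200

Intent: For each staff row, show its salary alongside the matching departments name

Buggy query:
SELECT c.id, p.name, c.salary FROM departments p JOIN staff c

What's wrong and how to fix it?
Bug: Missing join condition: each staff row is matched to all departments rows instead of just its own

Fix: Add ON c.dept_id = p.id to the JOIN

Corrected query:
SELECT c.id, p.name, c.salary FROM departments p JOIN staff c ON c.dept_id = p.id

Result:
id | name      | salary
---+-----------+-------
1  | Marketing | 52155 
2  | Sales     | 108303
3  | Finance   | 146469
4  | Legal     | 109457
5  | Sales     | 153200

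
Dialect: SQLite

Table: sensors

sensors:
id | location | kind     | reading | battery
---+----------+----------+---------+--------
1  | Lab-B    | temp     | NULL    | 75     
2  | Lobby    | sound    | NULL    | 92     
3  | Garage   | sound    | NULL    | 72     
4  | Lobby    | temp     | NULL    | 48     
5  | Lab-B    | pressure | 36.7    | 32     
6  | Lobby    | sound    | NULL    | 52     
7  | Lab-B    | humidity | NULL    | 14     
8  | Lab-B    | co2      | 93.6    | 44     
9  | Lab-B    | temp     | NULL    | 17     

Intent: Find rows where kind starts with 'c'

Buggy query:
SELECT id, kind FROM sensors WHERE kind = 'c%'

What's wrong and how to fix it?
Bug: '=' compares the literal string including the % character; pattern matching needs LIKE

Fix: Use LIKE for wildcard pattern matching

Corrected query:
SELECT id, kind FROM sensors WHERE kind LIKE 'c%'

Result:
id | kind
---+-----
8  | co2 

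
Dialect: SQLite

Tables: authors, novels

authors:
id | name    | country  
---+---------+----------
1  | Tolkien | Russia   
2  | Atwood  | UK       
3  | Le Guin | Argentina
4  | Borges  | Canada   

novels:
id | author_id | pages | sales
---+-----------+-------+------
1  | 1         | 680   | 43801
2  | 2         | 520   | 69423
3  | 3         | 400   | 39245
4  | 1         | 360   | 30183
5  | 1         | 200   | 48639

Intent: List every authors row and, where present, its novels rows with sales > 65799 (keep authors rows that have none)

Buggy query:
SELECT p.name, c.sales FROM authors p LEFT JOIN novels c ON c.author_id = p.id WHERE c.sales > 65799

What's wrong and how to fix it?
Bug: A WHERE condition on the right-hand table after LEFT JOIN drops unmatched parents

Fix: Move the right-table condition into the ON clause so unmatched parents are kept

Corrected query:
SELECT p.name, c.sales FROM authors p LEFT JOIN novels c ON c.author_id = p.id AND c.sales > 65799

Result:
name    | sales
--------+------
Tolkien | NULL 
Atwood  | 69423
Le Guin | NULL 
Borges  | NULL 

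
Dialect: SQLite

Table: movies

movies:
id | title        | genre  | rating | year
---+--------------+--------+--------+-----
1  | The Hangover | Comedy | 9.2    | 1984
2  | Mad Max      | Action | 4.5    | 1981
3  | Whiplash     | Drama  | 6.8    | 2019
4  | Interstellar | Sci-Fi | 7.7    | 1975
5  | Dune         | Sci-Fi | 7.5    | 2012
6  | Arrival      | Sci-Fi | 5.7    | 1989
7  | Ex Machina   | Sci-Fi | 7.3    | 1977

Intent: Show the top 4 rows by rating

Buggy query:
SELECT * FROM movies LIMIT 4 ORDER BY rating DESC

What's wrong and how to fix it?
Bug: ORDER BY cannot follow LIMIT; LIMIT is the final clause

Fix: Sort with ORDER BY, then apply LIMIT

Corrected query:
SELECT * FROM movies ORDER BY rating DESC LIMIT 4

Result:
id | title        | genre  | rating | year
---+--------------+--------+--------+-----
1  | The Hangover | Comedy | 9.2    | 1984
4  | Interstellar | Sci-Fi | 7.7    | 1975
5  | Dune         | Sci-Fi | 7.5    | 2012
7  | Ex Machina   | Sci-Fi | 7.3    | 1977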